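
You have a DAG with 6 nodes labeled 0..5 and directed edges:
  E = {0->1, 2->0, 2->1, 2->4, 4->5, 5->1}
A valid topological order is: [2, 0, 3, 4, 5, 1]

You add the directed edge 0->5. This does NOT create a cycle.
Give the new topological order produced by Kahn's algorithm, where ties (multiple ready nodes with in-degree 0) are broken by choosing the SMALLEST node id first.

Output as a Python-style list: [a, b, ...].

Old toposort: [2, 0, 3, 4, 5, 1]
Added edge: 0->5
Position of 0 (1) < position of 5 (4). Old order still valid.
Run Kahn's algorithm (break ties by smallest node id):
  initial in-degrees: [1, 3, 0, 0, 1, 2]
  ready (indeg=0): [2, 3]
  pop 2: indeg[0]->0; indeg[1]->2; indeg[4]->0 | ready=[0, 3, 4] | order so far=[2]
  pop 0: indeg[1]->1; indeg[5]->1 | ready=[3, 4] | order so far=[2, 0]
  pop 3: no out-edges | ready=[4] | order so far=[2, 0, 3]
  pop 4: indeg[5]->0 | ready=[5] | order so far=[2, 0, 3, 4]
  pop 5: indeg[1]->0 | ready=[1] | order so far=[2, 0, 3, 4, 5]
  pop 1: no out-edges | ready=[] | order so far=[2, 0, 3, 4, 5, 1]
  Result: [2, 0, 3, 4, 5, 1]

Answer: [2, 0, 3, 4, 5, 1]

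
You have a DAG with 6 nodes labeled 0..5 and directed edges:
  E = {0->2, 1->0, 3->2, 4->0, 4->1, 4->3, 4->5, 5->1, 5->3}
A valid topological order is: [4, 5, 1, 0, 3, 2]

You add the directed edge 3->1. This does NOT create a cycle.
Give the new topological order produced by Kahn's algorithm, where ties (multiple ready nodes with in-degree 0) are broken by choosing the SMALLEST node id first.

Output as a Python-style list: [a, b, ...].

Answer: [4, 5, 3, 1, 0, 2]

Derivation:
Old toposort: [4, 5, 1, 0, 3, 2]
Added edge: 3->1
Position of 3 (4) > position of 1 (2). Must reorder: 3 must now come before 1.
Run Kahn's algorithm (break ties by smallest node id):
  initial in-degrees: [2, 3, 2, 2, 0, 1]
  ready (indeg=0): [4]
  pop 4: indeg[0]->1; indeg[1]->2; indeg[3]->1; indeg[5]->0 | ready=[5] | order so far=[4]
  pop 5: indeg[1]->1; indeg[3]->0 | ready=[3] | order so far=[4, 5]
  pop 3: indeg[1]->0; indeg[2]->1 | ready=[1] | order so far=[4, 5, 3]
  pop 1: indeg[0]->0 | ready=[0] | order so far=[4, 5, 3, 1]
  pop 0: indeg[2]->0 | ready=[2] | order so far=[4, 5, 3, 1, 0]
  pop 2: no out-edges | ready=[] | order so far=[4, 5, 3, 1, 0, 2]
  Result: [4, 5, 3, 1, 0, 2]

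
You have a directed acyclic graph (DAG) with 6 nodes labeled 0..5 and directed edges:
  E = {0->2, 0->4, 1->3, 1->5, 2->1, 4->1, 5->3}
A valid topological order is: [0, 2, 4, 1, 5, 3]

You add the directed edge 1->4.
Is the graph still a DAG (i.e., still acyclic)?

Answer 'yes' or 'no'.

Given toposort: [0, 2, 4, 1, 5, 3]
Position of 1: index 3; position of 4: index 2
New edge 1->4: backward (u after v in old order)
Backward edge: old toposort is now invalid. Check if this creates a cycle.
Does 4 already reach 1? Reachable from 4: [1, 3, 4, 5]. YES -> cycle!
Still a DAG? no

Answer: no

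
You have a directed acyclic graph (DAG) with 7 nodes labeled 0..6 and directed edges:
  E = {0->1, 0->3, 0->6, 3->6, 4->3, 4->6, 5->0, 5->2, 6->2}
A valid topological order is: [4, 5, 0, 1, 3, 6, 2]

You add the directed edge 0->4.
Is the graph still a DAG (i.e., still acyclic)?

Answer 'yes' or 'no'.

Answer: yes

Derivation:
Given toposort: [4, 5, 0, 1, 3, 6, 2]
Position of 0: index 2; position of 4: index 0
New edge 0->4: backward (u after v in old order)
Backward edge: old toposort is now invalid. Check if this creates a cycle.
Does 4 already reach 0? Reachable from 4: [2, 3, 4, 6]. NO -> still a DAG (reorder needed).
Still a DAG? yes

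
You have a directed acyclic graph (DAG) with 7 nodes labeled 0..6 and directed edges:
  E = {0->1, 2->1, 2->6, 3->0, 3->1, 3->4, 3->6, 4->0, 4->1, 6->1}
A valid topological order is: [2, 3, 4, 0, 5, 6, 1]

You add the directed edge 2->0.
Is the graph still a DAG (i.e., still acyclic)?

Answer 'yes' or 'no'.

Given toposort: [2, 3, 4, 0, 5, 6, 1]
Position of 2: index 0; position of 0: index 3
New edge 2->0: forward
Forward edge: respects the existing order. Still a DAG, same toposort still valid.
Still a DAG? yes

Answer: yes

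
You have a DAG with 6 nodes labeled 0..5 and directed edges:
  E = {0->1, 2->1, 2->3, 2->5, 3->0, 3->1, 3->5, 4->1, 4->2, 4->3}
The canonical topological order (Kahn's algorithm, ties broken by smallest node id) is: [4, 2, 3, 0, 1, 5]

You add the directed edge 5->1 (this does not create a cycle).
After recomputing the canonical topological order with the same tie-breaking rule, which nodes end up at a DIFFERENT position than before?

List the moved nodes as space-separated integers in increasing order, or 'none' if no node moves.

Old toposort: [4, 2, 3, 0, 1, 5]
Added edge 5->1
Recompute Kahn (smallest-id tiebreak):
  initial in-degrees: [1, 5, 1, 2, 0, 2]
  ready (indeg=0): [4]
  pop 4: indeg[1]->4; indeg[2]->0; indeg[3]->1 | ready=[2] | order so far=[4]
  pop 2: indeg[1]->3; indeg[3]->0; indeg[5]->1 | ready=[3] | order so far=[4, 2]
  pop 3: indeg[0]->0; indeg[1]->2; indeg[5]->0 | ready=[0, 5] | order so far=[4, 2, 3]
  pop 0: indeg[1]->1 | ready=[5] | order so far=[4, 2, 3, 0]
  pop 5: indeg[1]->0 | ready=[1] | order so far=[4, 2, 3, 0, 5]
  pop 1: no out-edges | ready=[] | order so far=[4, 2, 3, 0, 5, 1]
New canonical toposort: [4, 2, 3, 0, 5, 1]
Compare positions:
  Node 0: index 3 -> 3 (same)
  Node 1: index 4 -> 5 (moved)
  Node 2: index 1 -> 1 (same)
  Node 3: index 2 -> 2 (same)
  Node 4: index 0 -> 0 (same)
  Node 5: index 5 -> 4 (moved)
Nodes that changed position: 1 5

Answer: 1 5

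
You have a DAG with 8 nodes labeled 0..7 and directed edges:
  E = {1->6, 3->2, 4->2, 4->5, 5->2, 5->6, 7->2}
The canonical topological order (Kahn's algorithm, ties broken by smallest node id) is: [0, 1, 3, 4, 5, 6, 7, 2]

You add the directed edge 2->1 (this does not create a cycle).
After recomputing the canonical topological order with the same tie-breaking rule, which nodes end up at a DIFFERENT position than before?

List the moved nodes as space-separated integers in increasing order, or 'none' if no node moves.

Answer: 1 2 3 4 5 6 7

Derivation:
Old toposort: [0, 1, 3, 4, 5, 6, 7, 2]
Added edge 2->1
Recompute Kahn (smallest-id tiebreak):
  initial in-degrees: [0, 1, 4, 0, 0, 1, 2, 0]
  ready (indeg=0): [0, 3, 4, 7]
  pop 0: no out-edges | ready=[3, 4, 7] | order so far=[0]
  pop 3: indeg[2]->3 | ready=[4, 7] | order so far=[0, 3]
  pop 4: indeg[2]->2; indeg[5]->0 | ready=[5, 7] | order so far=[0, 3, 4]
  pop 5: indeg[2]->1; indeg[6]->1 | ready=[7] | order so far=[0, 3, 4, 5]
  pop 7: indeg[2]->0 | ready=[2] | order so far=[0, 3, 4, 5, 7]
  pop 2: indeg[1]->0 | ready=[1] | order so far=[0, 3, 4, 5, 7, 2]
  pop 1: indeg[6]->0 | ready=[6] | order so far=[0, 3, 4, 5, 7, 2, 1]
  pop 6: no out-edges | ready=[] | order so far=[0, 3, 4, 5, 7, 2, 1, 6]
New canonical toposort: [0, 3, 4, 5, 7, 2, 1, 6]
Compare positions:
  Node 0: index 0 -> 0 (same)
  Node 1: index 1 -> 6 (moved)
  Node 2: index 7 -> 5 (moved)
  Node 3: index 2 -> 1 (moved)
  Node 4: index 3 -> 2 (moved)
  Node 5: index 4 -> 3 (moved)
  Node 6: index 5 -> 7 (moved)
  Node 7: index 6 -> 4 (moved)
Nodes that changed position: 1 2 3 4 5 6 7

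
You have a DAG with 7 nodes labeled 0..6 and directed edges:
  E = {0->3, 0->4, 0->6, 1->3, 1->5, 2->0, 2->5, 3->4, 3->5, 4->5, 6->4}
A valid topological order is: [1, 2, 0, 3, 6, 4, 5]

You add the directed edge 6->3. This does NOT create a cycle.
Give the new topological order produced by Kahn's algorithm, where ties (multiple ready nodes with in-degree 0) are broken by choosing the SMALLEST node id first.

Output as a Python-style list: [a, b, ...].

Answer: [1, 2, 0, 6, 3, 4, 5]

Derivation:
Old toposort: [1, 2, 0, 3, 6, 4, 5]
Added edge: 6->3
Position of 6 (4) > position of 3 (3). Must reorder: 6 must now come before 3.
Run Kahn's algorithm (break ties by smallest node id):
  initial in-degrees: [1, 0, 0, 3, 3, 4, 1]
  ready (indeg=0): [1, 2]
  pop 1: indeg[3]->2; indeg[5]->3 | ready=[2] | order so far=[1]
  pop 2: indeg[0]->0; indeg[5]->2 | ready=[0] | order so far=[1, 2]
  pop 0: indeg[3]->1; indeg[4]->2; indeg[6]->0 | ready=[6] | order so far=[1, 2, 0]
  pop 6: indeg[3]->0; indeg[4]->1 | ready=[3] | order so far=[1, 2, 0, 6]
  pop 3: indeg[4]->0; indeg[5]->1 | ready=[4] | order so far=[1, 2, 0, 6, 3]
  pop 4: indeg[5]->0 | ready=[5] | order so far=[1, 2, 0, 6, 3, 4]
  pop 5: no out-edges | ready=[] | order so far=[1, 2, 0, 6, 3, 4, 5]
  Result: [1, 2, 0, 6, 3, 4, 5]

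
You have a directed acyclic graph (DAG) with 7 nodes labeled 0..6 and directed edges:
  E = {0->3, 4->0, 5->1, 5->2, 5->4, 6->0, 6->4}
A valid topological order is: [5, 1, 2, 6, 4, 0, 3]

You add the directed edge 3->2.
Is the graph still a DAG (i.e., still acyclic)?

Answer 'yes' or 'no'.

Given toposort: [5, 1, 2, 6, 4, 0, 3]
Position of 3: index 6; position of 2: index 2
New edge 3->2: backward (u after v in old order)
Backward edge: old toposort is now invalid. Check if this creates a cycle.
Does 2 already reach 3? Reachable from 2: [2]. NO -> still a DAG (reorder needed).
Still a DAG? yes

Answer: yes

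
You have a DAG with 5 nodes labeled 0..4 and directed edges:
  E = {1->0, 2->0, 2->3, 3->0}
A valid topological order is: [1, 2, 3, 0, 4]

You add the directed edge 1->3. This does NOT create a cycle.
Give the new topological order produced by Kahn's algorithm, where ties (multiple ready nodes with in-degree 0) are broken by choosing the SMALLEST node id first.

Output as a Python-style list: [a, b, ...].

Old toposort: [1, 2, 3, 0, 4]
Added edge: 1->3
Position of 1 (0) < position of 3 (2). Old order still valid.
Run Kahn's algorithm (break ties by smallest node id):
  initial in-degrees: [3, 0, 0, 2, 0]
  ready (indeg=0): [1, 2, 4]
  pop 1: indeg[0]->2; indeg[3]->1 | ready=[2, 4] | order so far=[1]
  pop 2: indeg[0]->1; indeg[3]->0 | ready=[3, 4] | order so far=[1, 2]
  pop 3: indeg[0]->0 | ready=[0, 4] | order so far=[1, 2, 3]
  pop 0: no out-edges | ready=[4] | order so far=[1, 2, 3, 0]
  pop 4: no out-edges | ready=[] | order so far=[1, 2, 3, 0, 4]
  Result: [1, 2, 3, 0, 4]

Answer: [1, 2, 3, 0, 4]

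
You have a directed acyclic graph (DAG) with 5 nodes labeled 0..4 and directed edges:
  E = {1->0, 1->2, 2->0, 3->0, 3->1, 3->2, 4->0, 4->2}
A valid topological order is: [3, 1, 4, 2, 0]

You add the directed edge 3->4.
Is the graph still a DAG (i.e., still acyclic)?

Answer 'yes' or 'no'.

Given toposort: [3, 1, 4, 2, 0]
Position of 3: index 0; position of 4: index 2
New edge 3->4: forward
Forward edge: respects the existing order. Still a DAG, same toposort still valid.
Still a DAG? yes

Answer: yes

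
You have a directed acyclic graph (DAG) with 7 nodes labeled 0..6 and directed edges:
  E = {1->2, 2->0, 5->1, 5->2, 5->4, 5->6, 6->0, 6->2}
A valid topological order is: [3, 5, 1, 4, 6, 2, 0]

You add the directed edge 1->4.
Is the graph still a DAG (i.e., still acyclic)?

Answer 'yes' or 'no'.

Answer: yes

Derivation:
Given toposort: [3, 5, 1, 4, 6, 2, 0]
Position of 1: index 2; position of 4: index 3
New edge 1->4: forward
Forward edge: respects the existing order. Still a DAG, same toposort still valid.
Still a DAG? yes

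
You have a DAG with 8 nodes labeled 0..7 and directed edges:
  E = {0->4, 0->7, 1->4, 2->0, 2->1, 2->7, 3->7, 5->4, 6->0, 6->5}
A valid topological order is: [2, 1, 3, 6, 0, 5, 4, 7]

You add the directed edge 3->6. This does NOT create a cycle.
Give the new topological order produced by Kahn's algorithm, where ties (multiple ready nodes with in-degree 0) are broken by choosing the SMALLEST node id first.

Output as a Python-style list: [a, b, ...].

Answer: [2, 1, 3, 6, 0, 5, 4, 7]

Derivation:
Old toposort: [2, 1, 3, 6, 0, 5, 4, 7]
Added edge: 3->6
Position of 3 (2) < position of 6 (3). Old order still valid.
Run Kahn's algorithm (break ties by smallest node id):
  initial in-degrees: [2, 1, 0, 0, 3, 1, 1, 3]
  ready (indeg=0): [2, 3]
  pop 2: indeg[0]->1; indeg[1]->0; indeg[7]->2 | ready=[1, 3] | order so far=[2]
  pop 1: indeg[4]->2 | ready=[3] | order so far=[2, 1]
  pop 3: indeg[6]->0; indeg[7]->1 | ready=[6] | order so far=[2, 1, 3]
  pop 6: indeg[0]->0; indeg[5]->0 | ready=[0, 5] | order so far=[2, 1, 3, 6]
  pop 0: indeg[4]->1; indeg[7]->0 | ready=[5, 7] | order so far=[2, 1, 3, 6, 0]
  pop 5: indeg[4]->0 | ready=[4, 7] | order so far=[2, 1, 3, 6, 0, 5]
  pop 4: no out-edges | ready=[7] | order so far=[2, 1, 3, 6, 0, 5, 4]
  pop 7: no out-edges | ready=[] | order so far=[2, 1, 3, 6, 0, 5, 4, 7]
  Result: [2, 1, 3, 6, 0, 5, 4, 7]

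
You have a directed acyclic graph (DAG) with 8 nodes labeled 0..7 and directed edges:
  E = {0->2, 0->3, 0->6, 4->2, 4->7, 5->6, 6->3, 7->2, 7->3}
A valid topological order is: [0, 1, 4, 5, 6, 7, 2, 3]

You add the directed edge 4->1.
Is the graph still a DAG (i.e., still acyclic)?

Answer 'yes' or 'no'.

Answer: yes

Derivation:
Given toposort: [0, 1, 4, 5, 6, 7, 2, 3]
Position of 4: index 2; position of 1: index 1
New edge 4->1: backward (u after v in old order)
Backward edge: old toposort is now invalid. Check if this creates a cycle.
Does 1 already reach 4? Reachable from 1: [1]. NO -> still a DAG (reorder needed).
Still a DAG? yes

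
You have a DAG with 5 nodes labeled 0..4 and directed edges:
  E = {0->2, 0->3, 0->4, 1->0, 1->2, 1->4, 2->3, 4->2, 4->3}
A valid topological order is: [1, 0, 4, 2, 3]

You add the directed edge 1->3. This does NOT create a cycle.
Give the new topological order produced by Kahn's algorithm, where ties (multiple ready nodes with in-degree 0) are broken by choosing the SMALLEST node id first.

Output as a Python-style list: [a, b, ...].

Old toposort: [1, 0, 4, 2, 3]
Added edge: 1->3
Position of 1 (0) < position of 3 (4). Old order still valid.
Run Kahn's algorithm (break ties by smallest node id):
  initial in-degrees: [1, 0, 3, 4, 2]
  ready (indeg=0): [1]
  pop 1: indeg[0]->0; indeg[2]->2; indeg[3]->3; indeg[4]->1 | ready=[0] | order so far=[1]
  pop 0: indeg[2]->1; indeg[3]->2; indeg[4]->0 | ready=[4] | order so far=[1, 0]
  pop 4: indeg[2]->0; indeg[3]->1 | ready=[2] | order so far=[1, 0, 4]
  pop 2: indeg[3]->0 | ready=[3] | order so far=[1, 0, 4, 2]
  pop 3: no out-edges | ready=[] | order so far=[1, 0, 4, 2, 3]
  Result: [1, 0, 4, 2, 3]

Answer: [1, 0, 4, 2, 3]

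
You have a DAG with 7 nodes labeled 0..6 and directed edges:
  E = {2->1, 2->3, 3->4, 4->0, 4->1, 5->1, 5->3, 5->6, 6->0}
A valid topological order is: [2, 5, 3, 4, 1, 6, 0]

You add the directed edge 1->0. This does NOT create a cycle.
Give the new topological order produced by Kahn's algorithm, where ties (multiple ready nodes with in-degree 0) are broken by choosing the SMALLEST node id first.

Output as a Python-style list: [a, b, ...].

Old toposort: [2, 5, 3, 4, 1, 6, 0]
Added edge: 1->0
Position of 1 (4) < position of 0 (6). Old order still valid.
Run Kahn's algorithm (break ties by smallest node id):
  initial in-degrees: [3, 3, 0, 2, 1, 0, 1]
  ready (indeg=0): [2, 5]
  pop 2: indeg[1]->2; indeg[3]->1 | ready=[5] | order so far=[2]
  pop 5: indeg[1]->1; indeg[3]->0; indeg[6]->0 | ready=[3, 6] | order so far=[2, 5]
  pop 3: indeg[4]->0 | ready=[4, 6] | order so far=[2, 5, 3]
  pop 4: indeg[0]->2; indeg[1]->0 | ready=[1, 6] | order so far=[2, 5, 3, 4]
  pop 1: indeg[0]->1 | ready=[6] | order so far=[2, 5, 3, 4, 1]
  pop 6: indeg[0]->0 | ready=[0] | order so far=[2, 5, 3, 4, 1, 6]
  pop 0: no out-edges | ready=[] | order so far=[2, 5, 3, 4, 1, 6, 0]
  Result: [2, 5, 3, 4, 1, 6, 0]

Answer: [2, 5, 3, 4, 1, 6, 0]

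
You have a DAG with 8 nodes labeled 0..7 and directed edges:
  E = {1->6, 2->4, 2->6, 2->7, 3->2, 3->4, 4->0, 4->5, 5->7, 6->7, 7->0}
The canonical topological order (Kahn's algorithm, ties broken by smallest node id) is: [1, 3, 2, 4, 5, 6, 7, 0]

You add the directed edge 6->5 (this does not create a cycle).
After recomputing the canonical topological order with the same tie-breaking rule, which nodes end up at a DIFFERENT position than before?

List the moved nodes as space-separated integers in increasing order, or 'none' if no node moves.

Old toposort: [1, 3, 2, 4, 5, 6, 7, 0]
Added edge 6->5
Recompute Kahn (smallest-id tiebreak):
  initial in-degrees: [2, 0, 1, 0, 2, 2, 2, 3]
  ready (indeg=0): [1, 3]
  pop 1: indeg[6]->1 | ready=[3] | order so far=[1]
  pop 3: indeg[2]->0; indeg[4]->1 | ready=[2] | order so far=[1, 3]
  pop 2: indeg[4]->0; indeg[6]->0; indeg[7]->2 | ready=[4, 6] | order so far=[1, 3, 2]
  pop 4: indeg[0]->1; indeg[5]->1 | ready=[6] | order so far=[1, 3, 2, 4]
  pop 6: indeg[5]->0; indeg[7]->1 | ready=[5] | order so far=[1, 3, 2, 4, 6]
  pop 5: indeg[7]->0 | ready=[7] | order so far=[1, 3, 2, 4, 6, 5]
  pop 7: indeg[0]->0 | ready=[0] | order so far=[1, 3, 2, 4, 6, 5, 7]
  pop 0: no out-edges | ready=[] | order so far=[1, 3, 2, 4, 6, 5, 7, 0]
New canonical toposort: [1, 3, 2, 4, 6, 5, 7, 0]
Compare positions:
  Node 0: index 7 -> 7 (same)
  Node 1: index 0 -> 0 (same)
  Node 2: index 2 -> 2 (same)
  Node 3: index 1 -> 1 (same)
  Node 4: index 3 -> 3 (same)
  Node 5: index 4 -> 5 (moved)
  Node 6: index 5 -> 4 (moved)
  Node 7: index 6 -> 6 (same)
Nodes that changed position: 5 6

Answer: 5 6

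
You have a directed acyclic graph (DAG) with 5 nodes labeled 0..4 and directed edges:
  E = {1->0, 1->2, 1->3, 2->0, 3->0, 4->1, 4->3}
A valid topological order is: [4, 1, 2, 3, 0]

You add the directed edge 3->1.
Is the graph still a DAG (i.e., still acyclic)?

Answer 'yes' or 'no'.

Answer: no

Derivation:
Given toposort: [4, 1, 2, 3, 0]
Position of 3: index 3; position of 1: index 1
New edge 3->1: backward (u after v in old order)
Backward edge: old toposort is now invalid. Check if this creates a cycle.
Does 1 already reach 3? Reachable from 1: [0, 1, 2, 3]. YES -> cycle!
Still a DAG? no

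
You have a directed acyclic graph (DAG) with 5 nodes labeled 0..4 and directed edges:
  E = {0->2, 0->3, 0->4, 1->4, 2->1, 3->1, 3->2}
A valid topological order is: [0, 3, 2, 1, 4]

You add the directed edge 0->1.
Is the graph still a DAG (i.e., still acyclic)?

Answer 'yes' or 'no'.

Given toposort: [0, 3, 2, 1, 4]
Position of 0: index 0; position of 1: index 3
New edge 0->1: forward
Forward edge: respects the existing order. Still a DAG, same toposort still valid.
Still a DAG? yes

Answer: yes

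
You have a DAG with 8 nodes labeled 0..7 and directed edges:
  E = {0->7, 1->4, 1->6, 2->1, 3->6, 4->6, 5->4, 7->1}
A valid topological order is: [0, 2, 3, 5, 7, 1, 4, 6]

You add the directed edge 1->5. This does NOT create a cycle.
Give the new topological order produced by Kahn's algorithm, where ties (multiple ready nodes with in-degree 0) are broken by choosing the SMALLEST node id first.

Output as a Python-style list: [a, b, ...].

Old toposort: [0, 2, 3, 5, 7, 1, 4, 6]
Added edge: 1->5
Position of 1 (5) > position of 5 (3). Must reorder: 1 must now come before 5.
Run Kahn's algorithm (break ties by smallest node id):
  initial in-degrees: [0, 2, 0, 0, 2, 1, 3, 1]
  ready (indeg=0): [0, 2, 3]
  pop 0: indeg[7]->0 | ready=[2, 3, 7] | order so far=[0]
  pop 2: indeg[1]->1 | ready=[3, 7] | order so far=[0, 2]
  pop 3: indeg[6]->2 | ready=[7] | order so far=[0, 2, 3]
  pop 7: indeg[1]->0 | ready=[1] | order so far=[0, 2, 3, 7]
  pop 1: indeg[4]->1; indeg[5]->0; indeg[6]->1 | ready=[5] | order so far=[0, 2, 3, 7, 1]
  pop 5: indeg[4]->0 | ready=[4] | order so far=[0, 2, 3, 7, 1, 5]
  pop 4: indeg[6]->0 | ready=[6] | order so far=[0, 2, 3, 7, 1, 5, 4]
  pop 6: no out-edges | ready=[] | order so far=[0, 2, 3, 7, 1, 5, 4, 6]
  Result: [0, 2, 3, 7, 1, 5, 4, 6]

Answer: [0, 2, 3, 7, 1, 5, 4, 6]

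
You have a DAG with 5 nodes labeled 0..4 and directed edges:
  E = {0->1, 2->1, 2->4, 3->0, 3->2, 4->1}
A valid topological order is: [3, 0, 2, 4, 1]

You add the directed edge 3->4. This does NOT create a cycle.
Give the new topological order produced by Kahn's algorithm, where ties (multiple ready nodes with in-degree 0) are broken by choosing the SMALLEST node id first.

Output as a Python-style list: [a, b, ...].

Answer: [3, 0, 2, 4, 1]

Derivation:
Old toposort: [3, 0, 2, 4, 1]
Added edge: 3->4
Position of 3 (0) < position of 4 (3). Old order still valid.
Run Kahn's algorithm (break ties by smallest node id):
  initial in-degrees: [1, 3, 1, 0, 2]
  ready (indeg=0): [3]
  pop 3: indeg[0]->0; indeg[2]->0; indeg[4]->1 | ready=[0, 2] | order so far=[3]
  pop 0: indeg[1]->2 | ready=[2] | order so far=[3, 0]
  pop 2: indeg[1]->1; indeg[4]->0 | ready=[4] | order so far=[3, 0, 2]
  pop 4: indeg[1]->0 | ready=[1] | order so far=[3, 0, 2, 4]
  pop 1: no out-edges | ready=[] | order so far=[3, 0, 2, 4, 1]
  Result: [3, 0, 2, 4, 1]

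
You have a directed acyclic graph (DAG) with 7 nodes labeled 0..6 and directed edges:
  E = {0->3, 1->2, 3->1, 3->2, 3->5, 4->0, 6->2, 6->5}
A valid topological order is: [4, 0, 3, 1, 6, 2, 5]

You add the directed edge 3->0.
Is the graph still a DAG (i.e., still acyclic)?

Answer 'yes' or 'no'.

Answer: no

Derivation:
Given toposort: [4, 0, 3, 1, 6, 2, 5]
Position of 3: index 2; position of 0: index 1
New edge 3->0: backward (u after v in old order)
Backward edge: old toposort is now invalid. Check if this creates a cycle.
Does 0 already reach 3? Reachable from 0: [0, 1, 2, 3, 5]. YES -> cycle!
Still a DAG? no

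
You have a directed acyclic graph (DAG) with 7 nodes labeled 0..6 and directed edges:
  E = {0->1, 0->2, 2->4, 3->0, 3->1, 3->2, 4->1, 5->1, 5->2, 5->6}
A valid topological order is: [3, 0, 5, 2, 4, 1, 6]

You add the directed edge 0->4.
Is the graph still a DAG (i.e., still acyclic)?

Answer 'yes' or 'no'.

Given toposort: [3, 0, 5, 2, 4, 1, 6]
Position of 0: index 1; position of 4: index 4
New edge 0->4: forward
Forward edge: respects the existing order. Still a DAG, same toposort still valid.
Still a DAG? yes

Answer: yes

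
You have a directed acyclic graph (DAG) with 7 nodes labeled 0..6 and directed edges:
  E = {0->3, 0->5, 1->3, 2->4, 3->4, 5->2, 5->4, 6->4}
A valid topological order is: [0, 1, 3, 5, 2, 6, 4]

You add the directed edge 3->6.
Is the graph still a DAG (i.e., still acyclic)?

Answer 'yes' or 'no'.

Given toposort: [0, 1, 3, 5, 2, 6, 4]
Position of 3: index 2; position of 6: index 5
New edge 3->6: forward
Forward edge: respects the existing order. Still a DAG, same toposort still valid.
Still a DAG? yes

Answer: yes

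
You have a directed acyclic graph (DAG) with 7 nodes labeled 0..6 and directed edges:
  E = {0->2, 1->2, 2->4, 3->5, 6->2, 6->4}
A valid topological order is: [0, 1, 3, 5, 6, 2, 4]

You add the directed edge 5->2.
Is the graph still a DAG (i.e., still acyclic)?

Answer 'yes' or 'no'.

Answer: yes

Derivation:
Given toposort: [0, 1, 3, 5, 6, 2, 4]
Position of 5: index 3; position of 2: index 5
New edge 5->2: forward
Forward edge: respects the existing order. Still a DAG, same toposort still valid.
Still a DAG? yes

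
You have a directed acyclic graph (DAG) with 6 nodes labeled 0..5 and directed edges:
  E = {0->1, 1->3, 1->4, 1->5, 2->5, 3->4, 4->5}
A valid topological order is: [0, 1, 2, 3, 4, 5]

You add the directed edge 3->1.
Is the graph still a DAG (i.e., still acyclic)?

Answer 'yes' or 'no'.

Given toposort: [0, 1, 2, 3, 4, 5]
Position of 3: index 3; position of 1: index 1
New edge 3->1: backward (u after v in old order)
Backward edge: old toposort is now invalid. Check if this creates a cycle.
Does 1 already reach 3? Reachable from 1: [1, 3, 4, 5]. YES -> cycle!
Still a DAG? no

Answer: no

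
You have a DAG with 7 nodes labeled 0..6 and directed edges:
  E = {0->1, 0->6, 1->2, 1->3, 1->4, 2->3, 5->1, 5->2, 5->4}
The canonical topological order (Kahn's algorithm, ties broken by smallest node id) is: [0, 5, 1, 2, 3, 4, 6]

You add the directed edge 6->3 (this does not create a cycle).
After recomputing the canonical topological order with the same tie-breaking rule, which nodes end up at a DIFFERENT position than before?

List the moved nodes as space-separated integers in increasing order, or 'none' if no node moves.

Answer: 3 4 6

Derivation:
Old toposort: [0, 5, 1, 2, 3, 4, 6]
Added edge 6->3
Recompute Kahn (smallest-id tiebreak):
  initial in-degrees: [0, 2, 2, 3, 2, 0, 1]
  ready (indeg=0): [0, 5]
  pop 0: indeg[1]->1; indeg[6]->0 | ready=[5, 6] | order so far=[0]
  pop 5: indeg[1]->0; indeg[2]->1; indeg[4]->1 | ready=[1, 6] | order so far=[0, 5]
  pop 1: indeg[2]->0; indeg[3]->2; indeg[4]->0 | ready=[2, 4, 6] | order so far=[0, 5, 1]
  pop 2: indeg[3]->1 | ready=[4, 6] | order so far=[0, 5, 1, 2]
  pop 4: no out-edges | ready=[6] | order so far=[0, 5, 1, 2, 4]
  pop 6: indeg[3]->0 | ready=[3] | order so far=[0, 5, 1, 2, 4, 6]
  pop 3: no out-edges | ready=[] | order so far=[0, 5, 1, 2, 4, 6, 3]
New canonical toposort: [0, 5, 1, 2, 4, 6, 3]
Compare positions:
  Node 0: index 0 -> 0 (same)
  Node 1: index 2 -> 2 (same)
  Node 2: index 3 -> 3 (same)
  Node 3: index 4 -> 6 (moved)
  Node 4: index 5 -> 4 (moved)
  Node 5: index 1 -> 1 (same)
  Node 6: index 6 -> 5 (moved)
Nodes that changed position: 3 4 6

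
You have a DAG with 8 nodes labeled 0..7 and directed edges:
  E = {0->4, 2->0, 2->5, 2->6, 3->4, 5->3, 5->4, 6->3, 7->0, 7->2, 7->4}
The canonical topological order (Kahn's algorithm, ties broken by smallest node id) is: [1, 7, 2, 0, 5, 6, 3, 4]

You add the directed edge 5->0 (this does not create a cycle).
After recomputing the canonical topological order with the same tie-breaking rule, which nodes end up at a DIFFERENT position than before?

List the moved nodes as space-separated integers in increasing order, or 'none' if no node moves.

Old toposort: [1, 7, 2, 0, 5, 6, 3, 4]
Added edge 5->0
Recompute Kahn (smallest-id tiebreak):
  initial in-degrees: [3, 0, 1, 2, 4, 1, 1, 0]
  ready (indeg=0): [1, 7]
  pop 1: no out-edges | ready=[7] | order so far=[1]
  pop 7: indeg[0]->2; indeg[2]->0; indeg[4]->3 | ready=[2] | order so far=[1, 7]
  pop 2: indeg[0]->1; indeg[5]->0; indeg[6]->0 | ready=[5, 6] | order so far=[1, 7, 2]
  pop 5: indeg[0]->0; indeg[3]->1; indeg[4]->2 | ready=[0, 6] | order so far=[1, 7, 2, 5]
  pop 0: indeg[4]->1 | ready=[6] | order so far=[1, 7, 2, 5, 0]
  pop 6: indeg[3]->0 | ready=[3] | order so far=[1, 7, 2, 5, 0, 6]
  pop 3: indeg[4]->0 | ready=[4] | order so far=[1, 7, 2, 5, 0, 6, 3]
  pop 4: no out-edges | ready=[] | order so far=[1, 7, 2, 5, 0, 6, 3, 4]
New canonical toposort: [1, 7, 2, 5, 0, 6, 3, 4]
Compare positions:
  Node 0: index 3 -> 4 (moved)
  Node 1: index 0 -> 0 (same)
  Node 2: index 2 -> 2 (same)
  Node 3: index 6 -> 6 (same)
  Node 4: index 7 -> 7 (same)
  Node 5: index 4 -> 3 (moved)
  Node 6: index 5 -> 5 (same)
  Node 7: index 1 -> 1 (same)
Nodes that changed position: 0 5

Answer: 0 5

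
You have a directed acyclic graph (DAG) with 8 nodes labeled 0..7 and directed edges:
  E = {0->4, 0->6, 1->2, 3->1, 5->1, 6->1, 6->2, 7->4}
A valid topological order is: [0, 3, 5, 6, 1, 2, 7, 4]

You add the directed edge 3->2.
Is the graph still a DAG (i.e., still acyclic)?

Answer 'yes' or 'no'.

Answer: yes

Derivation:
Given toposort: [0, 3, 5, 6, 1, 2, 7, 4]
Position of 3: index 1; position of 2: index 5
New edge 3->2: forward
Forward edge: respects the existing order. Still a DAG, same toposort still valid.
Still a DAG? yes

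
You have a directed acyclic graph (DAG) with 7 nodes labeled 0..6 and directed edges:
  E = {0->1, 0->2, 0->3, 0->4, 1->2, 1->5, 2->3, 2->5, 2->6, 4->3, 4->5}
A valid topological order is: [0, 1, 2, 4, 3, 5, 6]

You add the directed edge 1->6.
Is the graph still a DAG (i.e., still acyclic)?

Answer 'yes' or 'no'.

Given toposort: [0, 1, 2, 4, 3, 5, 6]
Position of 1: index 1; position of 6: index 6
New edge 1->6: forward
Forward edge: respects the existing order. Still a DAG, same toposort still valid.
Still a DAG? yes

Answer: yes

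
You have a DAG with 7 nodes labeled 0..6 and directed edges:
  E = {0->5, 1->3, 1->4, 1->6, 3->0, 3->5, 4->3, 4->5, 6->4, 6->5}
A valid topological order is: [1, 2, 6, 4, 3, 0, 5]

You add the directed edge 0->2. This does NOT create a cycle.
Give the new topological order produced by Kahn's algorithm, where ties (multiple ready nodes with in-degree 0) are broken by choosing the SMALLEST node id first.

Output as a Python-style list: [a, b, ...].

Answer: [1, 6, 4, 3, 0, 2, 5]

Derivation:
Old toposort: [1, 2, 6, 4, 3, 0, 5]
Added edge: 0->2
Position of 0 (5) > position of 2 (1). Must reorder: 0 must now come before 2.
Run Kahn's algorithm (break ties by smallest node id):
  initial in-degrees: [1, 0, 1, 2, 2, 4, 1]
  ready (indeg=0): [1]
  pop 1: indeg[3]->1; indeg[4]->1; indeg[6]->0 | ready=[6] | order so far=[1]
  pop 6: indeg[4]->0; indeg[5]->3 | ready=[4] | order so far=[1, 6]
  pop 4: indeg[3]->0; indeg[5]->2 | ready=[3] | order so far=[1, 6, 4]
  pop 3: indeg[0]->0; indeg[5]->1 | ready=[0] | order so far=[1, 6, 4, 3]
  pop 0: indeg[2]->0; indeg[5]->0 | ready=[2, 5] | order so far=[1, 6, 4, 3, 0]
  pop 2: no out-edges | ready=[5] | order so far=[1, 6, 4, 3, 0, 2]
  pop 5: no out-edges | ready=[] | order so far=[1, 6, 4, 3, 0, 2, 5]
  Result: [1, 6, 4, 3, 0, 2, 5]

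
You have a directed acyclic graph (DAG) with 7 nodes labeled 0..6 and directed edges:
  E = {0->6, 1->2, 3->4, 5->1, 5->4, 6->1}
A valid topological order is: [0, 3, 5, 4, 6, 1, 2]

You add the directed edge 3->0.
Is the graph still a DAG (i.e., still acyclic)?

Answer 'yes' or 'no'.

Answer: yes

Derivation:
Given toposort: [0, 3, 5, 4, 6, 1, 2]
Position of 3: index 1; position of 0: index 0
New edge 3->0: backward (u after v in old order)
Backward edge: old toposort is now invalid. Check if this creates a cycle.
Does 0 already reach 3? Reachable from 0: [0, 1, 2, 6]. NO -> still a DAG (reorder needed).
Still a DAG? yes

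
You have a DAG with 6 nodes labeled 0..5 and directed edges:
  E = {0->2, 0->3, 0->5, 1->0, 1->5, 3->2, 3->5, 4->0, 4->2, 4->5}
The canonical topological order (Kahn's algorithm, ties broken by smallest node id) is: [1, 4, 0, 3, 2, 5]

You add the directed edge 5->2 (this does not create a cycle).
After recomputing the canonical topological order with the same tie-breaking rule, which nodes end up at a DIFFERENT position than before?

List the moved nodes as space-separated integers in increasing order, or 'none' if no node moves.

Answer: 2 5

Derivation:
Old toposort: [1, 4, 0, 3, 2, 5]
Added edge 5->2
Recompute Kahn (smallest-id tiebreak):
  initial in-degrees: [2, 0, 4, 1, 0, 4]
  ready (indeg=0): [1, 4]
  pop 1: indeg[0]->1; indeg[5]->3 | ready=[4] | order so far=[1]
  pop 4: indeg[0]->0; indeg[2]->3; indeg[5]->2 | ready=[0] | order so far=[1, 4]
  pop 0: indeg[2]->2; indeg[3]->0; indeg[5]->1 | ready=[3] | order so far=[1, 4, 0]
  pop 3: indeg[2]->1; indeg[5]->0 | ready=[5] | order so far=[1, 4, 0, 3]
  pop 5: indeg[2]->0 | ready=[2] | order so far=[1, 4, 0, 3, 5]
  pop 2: no out-edges | ready=[] | order so far=[1, 4, 0, 3, 5, 2]
New canonical toposort: [1, 4, 0, 3, 5, 2]
Compare positions:
  Node 0: index 2 -> 2 (same)
  Node 1: index 0 -> 0 (same)
  Node 2: index 4 -> 5 (moved)
  Node 3: index 3 -> 3 (same)
  Node 4: index 1 -> 1 (same)
  Node 5: index 5 -> 4 (moved)
Nodes that changed position: 2 5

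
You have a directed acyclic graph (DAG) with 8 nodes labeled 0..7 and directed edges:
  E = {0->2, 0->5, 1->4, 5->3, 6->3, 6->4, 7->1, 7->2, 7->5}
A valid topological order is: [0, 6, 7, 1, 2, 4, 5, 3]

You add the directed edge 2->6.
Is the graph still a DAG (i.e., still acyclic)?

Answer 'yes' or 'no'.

Given toposort: [0, 6, 7, 1, 2, 4, 5, 3]
Position of 2: index 4; position of 6: index 1
New edge 2->6: backward (u after v in old order)
Backward edge: old toposort is now invalid. Check if this creates a cycle.
Does 6 already reach 2? Reachable from 6: [3, 4, 6]. NO -> still a DAG (reorder needed).
Still a DAG? yes

Answer: yes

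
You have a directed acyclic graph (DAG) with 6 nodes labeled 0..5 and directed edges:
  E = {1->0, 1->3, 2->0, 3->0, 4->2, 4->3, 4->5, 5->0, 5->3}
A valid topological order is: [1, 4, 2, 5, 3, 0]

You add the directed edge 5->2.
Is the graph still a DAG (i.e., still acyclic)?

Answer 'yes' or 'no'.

Answer: yes

Derivation:
Given toposort: [1, 4, 2, 5, 3, 0]
Position of 5: index 3; position of 2: index 2
New edge 5->2: backward (u after v in old order)
Backward edge: old toposort is now invalid. Check if this creates a cycle.
Does 2 already reach 5? Reachable from 2: [0, 2]. NO -> still a DAG (reorder needed).
Still a DAG? yes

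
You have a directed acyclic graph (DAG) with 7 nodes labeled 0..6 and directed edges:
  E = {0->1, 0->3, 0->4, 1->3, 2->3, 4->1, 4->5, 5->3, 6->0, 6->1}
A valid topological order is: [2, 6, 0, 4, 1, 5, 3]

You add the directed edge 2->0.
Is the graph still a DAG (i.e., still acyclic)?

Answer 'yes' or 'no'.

Answer: yes

Derivation:
Given toposort: [2, 6, 0, 4, 1, 5, 3]
Position of 2: index 0; position of 0: index 2
New edge 2->0: forward
Forward edge: respects the existing order. Still a DAG, same toposort still valid.
Still a DAG? yes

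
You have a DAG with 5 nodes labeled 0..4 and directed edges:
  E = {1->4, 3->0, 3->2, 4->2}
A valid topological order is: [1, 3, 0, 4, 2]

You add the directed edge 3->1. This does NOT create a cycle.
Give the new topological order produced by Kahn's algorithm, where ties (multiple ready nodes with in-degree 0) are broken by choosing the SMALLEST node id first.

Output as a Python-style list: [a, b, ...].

Answer: [3, 0, 1, 4, 2]

Derivation:
Old toposort: [1, 3, 0, 4, 2]
Added edge: 3->1
Position of 3 (1) > position of 1 (0). Must reorder: 3 must now come before 1.
Run Kahn's algorithm (break ties by smallest node id):
  initial in-degrees: [1, 1, 2, 0, 1]
  ready (indeg=0): [3]
  pop 3: indeg[0]->0; indeg[1]->0; indeg[2]->1 | ready=[0, 1] | order so far=[3]
  pop 0: no out-edges | ready=[1] | order so far=[3, 0]
  pop 1: indeg[4]->0 | ready=[4] | order so far=[3, 0, 1]
  pop 4: indeg[2]->0 | ready=[2] | order so far=[3, 0, 1, 4]
  pop 2: no out-edges | ready=[] | order so far=[3, 0, 1, 4, 2]
  Result: [3, 0, 1, 4, 2]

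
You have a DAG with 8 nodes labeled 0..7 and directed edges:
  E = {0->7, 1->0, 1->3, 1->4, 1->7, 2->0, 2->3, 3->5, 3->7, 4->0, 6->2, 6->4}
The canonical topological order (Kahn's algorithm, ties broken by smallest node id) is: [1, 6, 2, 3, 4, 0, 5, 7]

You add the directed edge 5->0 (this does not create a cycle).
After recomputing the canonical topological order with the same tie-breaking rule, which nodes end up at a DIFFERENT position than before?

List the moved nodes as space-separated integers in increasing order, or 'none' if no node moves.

Answer: 0 5

Derivation:
Old toposort: [1, 6, 2, 3, 4, 0, 5, 7]
Added edge 5->0
Recompute Kahn (smallest-id tiebreak):
  initial in-degrees: [4, 0, 1, 2, 2, 1, 0, 3]
  ready (indeg=0): [1, 6]
  pop 1: indeg[0]->3; indeg[3]->1; indeg[4]->1; indeg[7]->2 | ready=[6] | order so far=[1]
  pop 6: indeg[2]->0; indeg[4]->0 | ready=[2, 4] | order so far=[1, 6]
  pop 2: indeg[0]->2; indeg[3]->0 | ready=[3, 4] | order so far=[1, 6, 2]
  pop 3: indeg[5]->0; indeg[7]->1 | ready=[4, 5] | order so far=[1, 6, 2, 3]
  pop 4: indeg[0]->1 | ready=[5] | order so far=[1, 6, 2, 3, 4]
  pop 5: indeg[0]->0 | ready=[0] | order so far=[1, 6, 2, 3, 4, 5]
  pop 0: indeg[7]->0 | ready=[7] | order so far=[1, 6, 2, 3, 4, 5, 0]
  pop 7: no out-edges | ready=[] | order so far=[1, 6, 2, 3, 4, 5, 0, 7]
New canonical toposort: [1, 6, 2, 3, 4, 5, 0, 7]
Compare positions:
  Node 0: index 5 -> 6 (moved)
  Node 1: index 0 -> 0 (same)
  Node 2: index 2 -> 2 (same)
  Node 3: index 3 -> 3 (same)
  Node 4: index 4 -> 4 (same)
  Node 5: index 6 -> 5 (moved)
  Node 6: index 1 -> 1 (same)
  Node 7: index 7 -> 7 (same)
Nodes that changed position: 0 5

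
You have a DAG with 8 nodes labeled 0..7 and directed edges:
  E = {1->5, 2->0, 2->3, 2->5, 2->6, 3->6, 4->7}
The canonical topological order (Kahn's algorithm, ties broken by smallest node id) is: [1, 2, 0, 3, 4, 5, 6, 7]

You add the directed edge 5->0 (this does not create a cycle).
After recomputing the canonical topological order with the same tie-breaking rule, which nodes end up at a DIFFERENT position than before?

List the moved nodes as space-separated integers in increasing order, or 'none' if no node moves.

Answer: 0 3 4 5

Derivation:
Old toposort: [1, 2, 0, 3, 4, 5, 6, 7]
Added edge 5->0
Recompute Kahn (smallest-id tiebreak):
  initial in-degrees: [2, 0, 0, 1, 0, 2, 2, 1]
  ready (indeg=0): [1, 2, 4]
  pop 1: indeg[5]->1 | ready=[2, 4] | order so far=[1]
  pop 2: indeg[0]->1; indeg[3]->0; indeg[5]->0; indeg[6]->1 | ready=[3, 4, 5] | order so far=[1, 2]
  pop 3: indeg[6]->0 | ready=[4, 5, 6] | order so far=[1, 2, 3]
  pop 4: indeg[7]->0 | ready=[5, 6, 7] | order so far=[1, 2, 3, 4]
  pop 5: indeg[0]->0 | ready=[0, 6, 7] | order so far=[1, 2, 3, 4, 5]
  pop 0: no out-edges | ready=[6, 7] | order so far=[1, 2, 3, 4, 5, 0]
  pop 6: no out-edges | ready=[7] | order so far=[1, 2, 3, 4, 5, 0, 6]
  pop 7: no out-edges | ready=[] | order so far=[1, 2, 3, 4, 5, 0, 6, 7]
New canonical toposort: [1, 2, 3, 4, 5, 0, 6, 7]
Compare positions:
  Node 0: index 2 -> 5 (moved)
  Node 1: index 0 -> 0 (same)
  Node 2: index 1 -> 1 (same)
  Node 3: index 3 -> 2 (moved)
  Node 4: index 4 -> 3 (moved)
  Node 5: index 5 -> 4 (moved)
  Node 6: index 6 -> 6 (same)
  Node 7: index 7 -> 7 (same)
Nodes that changed position: 0 3 4 5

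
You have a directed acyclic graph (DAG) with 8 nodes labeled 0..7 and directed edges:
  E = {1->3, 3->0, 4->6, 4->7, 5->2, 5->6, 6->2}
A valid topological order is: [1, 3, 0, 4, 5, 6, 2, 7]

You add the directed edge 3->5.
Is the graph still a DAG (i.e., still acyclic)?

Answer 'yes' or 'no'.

Answer: yes

Derivation:
Given toposort: [1, 3, 0, 4, 5, 6, 2, 7]
Position of 3: index 1; position of 5: index 4
New edge 3->5: forward
Forward edge: respects the existing order. Still a DAG, same toposort still valid.
Still a DAG? yes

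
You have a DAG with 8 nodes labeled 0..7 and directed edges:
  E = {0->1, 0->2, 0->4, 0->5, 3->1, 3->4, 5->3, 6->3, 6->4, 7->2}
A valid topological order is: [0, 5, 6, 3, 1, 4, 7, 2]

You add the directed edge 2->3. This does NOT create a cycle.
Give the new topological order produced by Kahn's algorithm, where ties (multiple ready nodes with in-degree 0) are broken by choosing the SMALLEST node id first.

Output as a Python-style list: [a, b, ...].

Answer: [0, 5, 6, 7, 2, 3, 1, 4]

Derivation:
Old toposort: [0, 5, 6, 3, 1, 4, 7, 2]
Added edge: 2->3
Position of 2 (7) > position of 3 (3). Must reorder: 2 must now come before 3.
Run Kahn's algorithm (break ties by smallest node id):
  initial in-degrees: [0, 2, 2, 3, 3, 1, 0, 0]
  ready (indeg=0): [0, 6, 7]
  pop 0: indeg[1]->1; indeg[2]->1; indeg[4]->2; indeg[5]->0 | ready=[5, 6, 7] | order so far=[0]
  pop 5: indeg[3]->2 | ready=[6, 7] | order so far=[0, 5]
  pop 6: indeg[3]->1; indeg[4]->1 | ready=[7] | order so far=[0, 5, 6]
  pop 7: indeg[2]->0 | ready=[2] | order so far=[0, 5, 6, 7]
  pop 2: indeg[3]->0 | ready=[3] | order so far=[0, 5, 6, 7, 2]
  pop 3: indeg[1]->0; indeg[4]->0 | ready=[1, 4] | order so far=[0, 5, 6, 7, 2, 3]
  pop 1: no out-edges | ready=[4] | order so far=[0, 5, 6, 7, 2, 3, 1]
  pop 4: no out-edges | ready=[] | order so far=[0, 5, 6, 7, 2, 3, 1, 4]
  Result: [0, 5, 6, 7, 2, 3, 1, 4]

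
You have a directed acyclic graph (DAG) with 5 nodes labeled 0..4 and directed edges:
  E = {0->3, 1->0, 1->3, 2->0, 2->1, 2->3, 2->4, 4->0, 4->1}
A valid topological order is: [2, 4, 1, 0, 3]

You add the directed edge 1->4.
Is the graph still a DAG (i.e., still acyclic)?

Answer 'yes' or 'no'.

Given toposort: [2, 4, 1, 0, 3]
Position of 1: index 2; position of 4: index 1
New edge 1->4: backward (u after v in old order)
Backward edge: old toposort is now invalid. Check if this creates a cycle.
Does 4 already reach 1? Reachable from 4: [0, 1, 3, 4]. YES -> cycle!
Still a DAG? no

Answer: no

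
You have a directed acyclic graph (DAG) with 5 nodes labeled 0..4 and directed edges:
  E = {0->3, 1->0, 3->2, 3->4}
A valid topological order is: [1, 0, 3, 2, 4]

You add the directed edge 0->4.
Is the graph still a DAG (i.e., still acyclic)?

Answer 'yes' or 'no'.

Answer: yes

Derivation:
Given toposort: [1, 0, 3, 2, 4]
Position of 0: index 1; position of 4: index 4
New edge 0->4: forward
Forward edge: respects the existing order. Still a DAG, same toposort still valid.
Still a DAG? yes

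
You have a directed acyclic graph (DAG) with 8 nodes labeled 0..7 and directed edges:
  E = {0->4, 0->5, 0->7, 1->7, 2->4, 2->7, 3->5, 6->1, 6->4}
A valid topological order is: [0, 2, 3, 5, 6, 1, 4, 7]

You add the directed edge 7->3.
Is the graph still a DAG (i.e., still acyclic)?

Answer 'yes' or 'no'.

Answer: yes

Derivation:
Given toposort: [0, 2, 3, 5, 6, 1, 4, 7]
Position of 7: index 7; position of 3: index 2
New edge 7->3: backward (u after v in old order)
Backward edge: old toposort is now invalid. Check if this creates a cycle.
Does 3 already reach 7? Reachable from 3: [3, 5]. NO -> still a DAG (reorder needed).
Still a DAG? yes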